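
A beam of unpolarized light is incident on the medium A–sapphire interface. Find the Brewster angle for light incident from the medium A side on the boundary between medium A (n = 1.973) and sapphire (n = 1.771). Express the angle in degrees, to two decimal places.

θ_B ≈ 41.91°

At Brewster's angle the reflected and refracted rays are perpendicular, which with Snell's law gives tan θ_B = n₂/n₁.
tan θ_B = n₂/n₁ = 1.771/1.973 = 0.8976.
θ_B = arctan(0.8976) = 41.91°.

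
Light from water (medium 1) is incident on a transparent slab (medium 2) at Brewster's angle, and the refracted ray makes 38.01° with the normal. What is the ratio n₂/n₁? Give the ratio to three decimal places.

n₂/n₁ ≈ 1.279

θ_B + θ_t = 90°, so θ_B = 90° − 38.01° = 51.99°.
tan θ_B = n₂/n₁, so n₂/n₁ = tan 51.99° = 1.279.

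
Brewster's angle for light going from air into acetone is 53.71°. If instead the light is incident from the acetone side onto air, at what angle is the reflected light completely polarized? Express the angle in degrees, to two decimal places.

tan θ_B' = n₁/n₂ = 1/tan θ_B, so θ_B' = 90° − θ_B.
θ_B' = 90° − 53.71° = 36.29°.

θ_B' ≈ 36.29°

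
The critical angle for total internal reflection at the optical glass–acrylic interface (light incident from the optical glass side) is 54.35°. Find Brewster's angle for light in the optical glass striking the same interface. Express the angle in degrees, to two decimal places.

n₂/n₁ = sin θ_c = sin 54.35° = 0.8126.
tan θ_B equals the same ratio, so θ_B = arctan(0.8126) = 39.10°.

θ_B ≈ 39.10°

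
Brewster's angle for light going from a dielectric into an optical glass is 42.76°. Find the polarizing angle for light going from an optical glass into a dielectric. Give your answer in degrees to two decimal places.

tan θ_B' = n₁/n₂ = 1/tan θ_B, so θ_B' = 90° − θ_B.
θ_B' = 90° − 42.76° = 47.24°.

θ_B' ≈ 47.24°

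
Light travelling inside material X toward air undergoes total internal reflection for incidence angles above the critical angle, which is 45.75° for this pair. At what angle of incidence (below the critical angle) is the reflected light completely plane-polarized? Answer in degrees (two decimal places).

θ_B ≈ 35.61°

At the critical angle sin θ_c = n₂/n₁, giving n₂/n₁ = sin 45.75° = 0.7163.
Then tan θ_B = n₂/n₁ = 0.7163, so θ_B = arctan 0.7163 = 35.61°.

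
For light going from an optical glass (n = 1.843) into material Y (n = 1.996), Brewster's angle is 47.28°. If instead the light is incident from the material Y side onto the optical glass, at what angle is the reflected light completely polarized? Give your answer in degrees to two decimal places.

θ_B' ≈ 42.72°

The two Brewster angles are complementary: θ_B' = 90° − θ_B = 90° − 47.28° = 42.72°.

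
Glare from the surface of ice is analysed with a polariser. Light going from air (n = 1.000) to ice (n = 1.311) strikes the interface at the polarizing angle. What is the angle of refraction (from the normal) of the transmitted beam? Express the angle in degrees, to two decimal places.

tan θ_B = n₂/n₁ = 1.311/1.000 = 1.3110, so θ_B = 52.66°.
The refracted ray is perpendicular to the reflected ray, so θ_t = 90° − θ_B = 37.34°.

θ_t ≈ 37.34°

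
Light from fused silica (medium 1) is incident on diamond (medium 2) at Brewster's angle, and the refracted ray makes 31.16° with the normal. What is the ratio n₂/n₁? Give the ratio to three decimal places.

n₂/n₁ ≈ 1.654

At Brewster incidence θ_B = 90° − θ_t = 90° − 31.16° = 58.84°.
tan θ_B = n₂/n₁, so n₂/n₁ = tan 58.84° = 1.654.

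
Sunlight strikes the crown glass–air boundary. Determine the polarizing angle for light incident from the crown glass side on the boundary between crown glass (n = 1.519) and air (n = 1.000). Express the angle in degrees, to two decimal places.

θ_B ≈ 33.36°

tan θ_B = n₂/n₁ = 1.000/1.519 = 0.6583.
θ_B = arctan(0.6583) = 33.36°.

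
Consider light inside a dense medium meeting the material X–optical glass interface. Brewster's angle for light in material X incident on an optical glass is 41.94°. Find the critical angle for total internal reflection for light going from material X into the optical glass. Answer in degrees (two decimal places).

θ_c ≈ 63.96°

From Brewster, n₂/n₁ = tan θ_B = tan 41.94° = 0.8985.
Then sin θ_c = n₂/n₁ = 0.8985, so θ_c = arcsin 0.8985 = 63.96°.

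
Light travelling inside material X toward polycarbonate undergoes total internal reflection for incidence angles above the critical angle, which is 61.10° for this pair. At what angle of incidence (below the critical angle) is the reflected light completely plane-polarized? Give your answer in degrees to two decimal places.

θ_B ≈ 41.20°

n₂/n₁ = sin θ_c = sin 61.10° = 0.8755.
tan θ_B equals the same ratio, so θ_B = arctan(0.8755) = 41.20°.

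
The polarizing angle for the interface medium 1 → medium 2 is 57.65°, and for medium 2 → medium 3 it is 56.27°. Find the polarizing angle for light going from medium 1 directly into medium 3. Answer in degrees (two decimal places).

θ_B ≈ 67.08°

tan θ_B(1→2) = n₂/n₁ = tan 57.65° = 1.5788.
tan θ_B(2→3) = n₃/n₂ = tan 56.27° = 1.4977.
n₃/n₁ = 2.3646. Then tan θ_B(1→3) = n₃/n₁, so θ_B(1→3) = arctan(2.3646) = 67.08°.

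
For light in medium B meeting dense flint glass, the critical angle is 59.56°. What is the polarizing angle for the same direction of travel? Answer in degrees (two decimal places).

n₂/n₁ = sin θ_c = sin 59.56° = 0.8622.
tan θ_B equals the same ratio, so θ_B = arctan(0.8622) = 40.77°.

θ_B ≈ 40.77°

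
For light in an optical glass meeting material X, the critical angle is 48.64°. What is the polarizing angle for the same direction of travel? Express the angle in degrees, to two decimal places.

θ_B ≈ 36.89°

sin θ_c = n₂/n₁, so n₂/n₁ = sin 48.64° = 0.7506.
Brewster: tan θ_B = n₂/n₁ = 0.7506.
θ_B = arctan(0.7506) = 36.89°.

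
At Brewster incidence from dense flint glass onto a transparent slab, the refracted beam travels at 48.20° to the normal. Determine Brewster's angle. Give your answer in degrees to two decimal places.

θ_B ≈ 41.80°

Since the reflected and refracted rays are at right angles at the polarizing angle, θ_B + θ_t = 90°.
So θ_B = 90° − θ_t = 90° − 48.20° = 41.80°.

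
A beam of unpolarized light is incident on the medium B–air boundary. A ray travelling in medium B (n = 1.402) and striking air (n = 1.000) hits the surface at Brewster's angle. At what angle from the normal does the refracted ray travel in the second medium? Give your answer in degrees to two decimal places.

First find Brewster's angle: tan θ_B = 1.000/1.402 = 0.7133, giving θ_B = 35.50°.
The refracted ray is perpendicular to the reflected ray, so θ_t = 90° − θ_B = 54.50°.

θ_t ≈ 54.50°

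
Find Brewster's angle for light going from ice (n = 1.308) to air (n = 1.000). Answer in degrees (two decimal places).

θ_B ≈ 37.40°

At Brewster's angle the reflected and refracted rays are perpendicular, which with Snell's law gives tan θ_B = n₂/n₁.
Here n₂/n₁ = 1.000/1.308 = 0.7645, and Brewster's law gives tan θ_B = n₂/n₁.
So θ_B = arctan 0.7645 = 37.40°.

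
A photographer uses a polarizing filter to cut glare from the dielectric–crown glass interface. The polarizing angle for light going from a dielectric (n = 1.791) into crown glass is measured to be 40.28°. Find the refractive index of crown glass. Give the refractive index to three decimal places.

Brewster's law: tan θ_B = n₂/n₁ (light incident in a dielectric, refracted into crown glass).
n₂ = n₁ tan θ_B = 1.791 × tan 40.28° = 1.518.

n ≈ 1.518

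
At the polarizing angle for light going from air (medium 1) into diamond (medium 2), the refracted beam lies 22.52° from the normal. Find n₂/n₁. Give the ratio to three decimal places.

θ_B + θ_t = 90°, so θ_B = 90° − 22.52° = 67.48°.
tan θ_B = n₂/n₁, so n₂/n₁ = tan 67.48° = 2.412.

n₂/n₁ ≈ 2.412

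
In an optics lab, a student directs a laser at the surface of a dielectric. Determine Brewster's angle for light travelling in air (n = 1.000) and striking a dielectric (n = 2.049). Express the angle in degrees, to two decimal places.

θ_B ≈ 63.99°

tan θ_B = n₂/n₁ = 2.049/1.000 = 2.0490.
θ_B = arctan(2.0490) = 63.99°.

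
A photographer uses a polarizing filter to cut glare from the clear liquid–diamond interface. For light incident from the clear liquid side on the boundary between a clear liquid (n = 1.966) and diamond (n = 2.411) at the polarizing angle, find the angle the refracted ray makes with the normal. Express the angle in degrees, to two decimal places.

tan θ_B = n₂/n₁ = 2.411/1.966 = 1.2263, so θ_B = 50.81°.
The refracted ray is perpendicular to the reflected ray, so θ_t = 90° − θ_B = 39.19°.

θ_t ≈ 39.19°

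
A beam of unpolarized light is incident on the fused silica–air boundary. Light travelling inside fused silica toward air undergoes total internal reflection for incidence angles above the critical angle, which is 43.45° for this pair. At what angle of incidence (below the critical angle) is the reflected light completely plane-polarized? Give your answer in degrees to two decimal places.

At the critical angle sin θ_c = n₂/n₁, giving n₂/n₁ = sin 43.45° = 0.6877.
Then tan θ_B = n₂/n₁ = 0.6877, so θ_B = arctan 0.6877 = 34.52°.

θ_B ≈ 34.52°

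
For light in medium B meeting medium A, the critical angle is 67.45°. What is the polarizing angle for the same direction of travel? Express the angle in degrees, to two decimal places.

θ_B ≈ 42.72°

n₂/n₁ = sin θ_c = sin 67.45° = 0.9235.
tan θ_B equals the same ratio, so θ_B = arctan(0.9235) = 42.72°.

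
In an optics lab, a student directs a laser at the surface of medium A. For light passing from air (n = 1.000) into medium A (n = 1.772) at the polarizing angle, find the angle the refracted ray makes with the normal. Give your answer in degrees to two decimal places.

tan θ_B = n₂/n₁ = 1.772/1.000 = 1.7720, so θ_B = 60.56°.
At Brewster's angle the reflected and refracted rays are perpendicular, so θ_t = 90° − θ_B = 90° − 60.56° = 29.44°.

θ_t ≈ 29.44°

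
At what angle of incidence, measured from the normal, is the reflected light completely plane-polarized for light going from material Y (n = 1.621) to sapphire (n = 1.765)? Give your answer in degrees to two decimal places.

Here n₂/n₁ = 1.765/1.621 = 1.0888, and Brewster's law gives tan θ_B = n₂/n₁.
So θ_B = arctan 1.0888 = 47.44°.

θ_B ≈ 47.44°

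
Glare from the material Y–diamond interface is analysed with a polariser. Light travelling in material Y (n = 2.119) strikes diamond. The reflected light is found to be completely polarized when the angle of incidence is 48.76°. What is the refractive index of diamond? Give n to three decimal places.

At the Brewster angle, tan θ_B = n₂/n₁ with n₁ on the incident side (material Y) and n₂ on the transmitted side (diamond).
n₂ = n₁ tan θ_B = 2.119 × tan 48.76° = 2.417.

n ≈ 2.417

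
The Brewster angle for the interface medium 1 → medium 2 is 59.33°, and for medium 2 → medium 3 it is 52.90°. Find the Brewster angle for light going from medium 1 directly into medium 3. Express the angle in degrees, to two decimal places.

n₂/n₁ = tan 59.33° = 1.6862 and n₃/n₂ = tan 52.90° = 1.3222.
So n₃/n₁ = (n₂/n₁)(n₃/n₂) = 1.6862 × 1.3222 = 2.2296.
θ_B(1→3) = arctan(2.2296) = 65.84°.

θ_B ≈ 65.84°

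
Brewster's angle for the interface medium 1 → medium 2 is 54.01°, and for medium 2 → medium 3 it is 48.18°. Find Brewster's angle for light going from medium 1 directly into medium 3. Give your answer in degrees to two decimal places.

θ_B ≈ 56.98°

tan θ_B(1→2) = n₂/n₁ = tan 54.01° = 1.3769.
tan θ_B(2→3) = n₃/n₂ = tan 48.18° = 1.1177.
So n₃/n₁ = (n₂/n₁)(n₃/n₂) = 1.3769 × 1.1177 = 1.5389.
θ_B(1→3) = arctan(1.5389) = 56.98°.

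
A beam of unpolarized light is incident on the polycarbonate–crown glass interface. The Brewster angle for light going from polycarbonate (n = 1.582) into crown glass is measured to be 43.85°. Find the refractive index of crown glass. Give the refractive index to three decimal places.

n ≈ 1.520

Full polarization of the reflected beam means tan θ_B = n₂/n₁, where n₁ is the incident medium (polycarbonate).
n₂ = n₁ tan θ_B = 1.582 × tan 43.85° = 1.520.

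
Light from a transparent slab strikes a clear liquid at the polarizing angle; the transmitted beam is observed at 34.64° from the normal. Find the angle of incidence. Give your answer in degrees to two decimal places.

θ_B ≈ 55.36°

Brewster's condition makes the reflected and refracted beams perpendicular: θ_B + θ_t = 90°.
So θ_B = 90° − θ_t = 90° − 34.64° = 55.36°.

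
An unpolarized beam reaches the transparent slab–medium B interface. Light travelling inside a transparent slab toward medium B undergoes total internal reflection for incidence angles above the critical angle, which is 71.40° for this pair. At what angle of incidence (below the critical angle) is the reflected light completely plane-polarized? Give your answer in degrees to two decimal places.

n₂/n₁ = sin θ_c = sin 71.40° = 0.9478.
tan θ_B equals the same ratio, so θ_B = arctan(0.9478) = 43.46°.

θ_B ≈ 43.46°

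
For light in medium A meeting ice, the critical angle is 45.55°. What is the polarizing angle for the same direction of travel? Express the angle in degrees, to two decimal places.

n₂/n₁ = sin θ_c = sin 45.55° = 0.7139.
tan θ_B equals the same ratio, so θ_B = arctan(0.7139) = 35.52°.

θ_B ≈ 35.52°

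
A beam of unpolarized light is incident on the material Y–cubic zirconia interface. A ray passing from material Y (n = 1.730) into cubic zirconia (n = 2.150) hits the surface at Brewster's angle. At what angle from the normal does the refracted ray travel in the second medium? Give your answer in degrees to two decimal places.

tan θ_B = n₂/n₁ = 2.150/1.730 = 1.2428, so θ_B = 51.18°.
Since θ_B + θ_t = 90° at Brewster incidence, θ_t = 90° − 51.18° = 38.82°.

θ_t ≈ 38.82°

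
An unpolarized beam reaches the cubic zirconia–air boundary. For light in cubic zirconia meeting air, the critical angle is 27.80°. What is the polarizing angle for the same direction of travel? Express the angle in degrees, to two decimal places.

At the critical angle sin θ_c = n₂/n₁, giving n₂/n₁ = sin 27.80° = 0.4664.
Then tan θ_B = n₂/n₁ = 0.4664, so θ_B = arctan 0.4664 = 25.00°.

θ_B ≈ 25.00°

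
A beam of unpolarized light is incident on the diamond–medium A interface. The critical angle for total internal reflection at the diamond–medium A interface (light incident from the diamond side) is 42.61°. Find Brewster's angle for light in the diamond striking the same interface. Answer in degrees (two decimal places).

At the critical angle sin θ_c = n₂/n₁, giving n₂/n₁ = sin 42.61° = 0.6770.
Then tan θ_B = n₂/n₁ = 0.6770, so θ_B = arctan 0.6770 = 34.10°.

θ_B ≈ 34.10°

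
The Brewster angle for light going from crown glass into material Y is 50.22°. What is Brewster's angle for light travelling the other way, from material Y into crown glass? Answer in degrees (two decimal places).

tan θ_B' = n₁/n₂ = 1/tan θ_B, so θ_B' = 90° − θ_B.
θ_B' = 90° − 50.22° = 39.78°.

θ_B' ≈ 39.78°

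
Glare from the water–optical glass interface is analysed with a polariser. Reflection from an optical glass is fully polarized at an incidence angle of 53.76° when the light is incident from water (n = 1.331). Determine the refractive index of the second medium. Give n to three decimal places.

n ≈ 1.816

Brewster's law: tan θ_B = n₂/n₁ (light incident in water, refracted into an optical glass).
n₂ = n₁ tan θ_B = 1.331 × tan 53.76° = 1.816.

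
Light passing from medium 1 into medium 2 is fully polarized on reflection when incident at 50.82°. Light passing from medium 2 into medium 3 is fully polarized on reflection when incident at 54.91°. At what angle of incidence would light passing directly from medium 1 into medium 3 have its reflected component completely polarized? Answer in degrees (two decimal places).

tan θ_B(1→2) = n₂/n₁ = tan 50.82° = 1.2270.
tan θ_B(2→3) = n₃/n₂ = tan 54.91° = 1.4234.
Multiplying, n₃/n₁ = 1.2270 × 1.4234 = 1.7465, and θ_B(1→3) = arctan 1.7465 = 60.21°.

θ_B ≈ 60.21°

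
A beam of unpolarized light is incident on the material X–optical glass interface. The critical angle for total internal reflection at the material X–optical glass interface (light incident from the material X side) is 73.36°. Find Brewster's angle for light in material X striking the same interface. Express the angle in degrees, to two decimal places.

n₂/n₁ = sin θ_c = sin 73.36° = 0.9581.
tan θ_B equals the same ratio, so θ_B = arctan(0.9581) = 43.77°.

θ_B ≈ 43.77°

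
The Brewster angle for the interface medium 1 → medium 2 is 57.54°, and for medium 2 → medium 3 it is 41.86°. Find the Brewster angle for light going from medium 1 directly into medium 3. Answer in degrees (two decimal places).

Each Brewster angle gives a ratio: n₂/n₁ = tan 57.54° = 1.5721, n₃/n₂ = tan 41.86° = 0.8960.
Multiplying, n₃/n₁ = 1.5721 × 0.8960 = 1.4086, and θ_B(1→3) = arctan 1.4086 = 54.63°.

θ_B ≈ 54.63°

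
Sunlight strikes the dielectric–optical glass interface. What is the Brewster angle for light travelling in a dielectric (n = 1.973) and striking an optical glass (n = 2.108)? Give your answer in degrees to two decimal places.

θ_B ≈ 46.89°

At Brewster's angle the reflected and refracted rays are perpendicular, which with Snell's law gives tan θ_B = n₂/n₁.
Brewster's condition: tan θ_B = n₂/n₁ = 2.108/1.973 = 1.0684.
θ_B = arctan(1.0684) = 46.89°.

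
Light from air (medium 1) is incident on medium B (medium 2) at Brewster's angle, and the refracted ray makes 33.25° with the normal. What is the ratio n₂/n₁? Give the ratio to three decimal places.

n₂/n₁ ≈ 1.525

At Brewster incidence θ_B = 90° − θ_t = 90° − 33.25° = 56.75°.
Then n₂/n₁ = tan θ_B = tan 56.75° = 1.525.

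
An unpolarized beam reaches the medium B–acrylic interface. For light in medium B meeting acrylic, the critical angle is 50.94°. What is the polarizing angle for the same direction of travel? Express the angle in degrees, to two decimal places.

θ_B ≈ 37.83°

At the critical angle sin θ_c = n₂/n₁, giving n₂/n₁ = sin 50.94° = 0.7765.
Then tan θ_B = n₂/n₁ = 0.7765, so θ_B = arctan 0.7765 = 37.83°.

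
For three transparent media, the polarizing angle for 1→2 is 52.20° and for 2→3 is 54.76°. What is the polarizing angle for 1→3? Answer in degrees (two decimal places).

n₂/n₁ = tan 52.20° = 1.2892 and n₃/n₂ = tan 54.76° = 1.4155.
n₃/n₁ = 1.8248. Then tan θ_B(1→3) = n₃/n₁, so θ_B(1→3) = arctan(1.8248) = 61.28°.

θ_B ≈ 61.28°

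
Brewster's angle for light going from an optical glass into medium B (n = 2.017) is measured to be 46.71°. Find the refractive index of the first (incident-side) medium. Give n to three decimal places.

Full polarization of the reflected beam means tan θ_B = n₂/n₁, where n₁ is the incident medium (an optical glass).
n₁ = n₂ / tan θ_B = 2.017 / tan 46.71° = 1.900.

n ≈ 1.900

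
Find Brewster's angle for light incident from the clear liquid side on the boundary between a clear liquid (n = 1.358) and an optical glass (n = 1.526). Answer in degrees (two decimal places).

θ_B ≈ 48.33°

Here n₂/n₁ = 1.526/1.358 = 1.1237, and Brewster's law gives tan θ_B = n₂/n₁. Taking the arctangent, θ_B = 48.33°.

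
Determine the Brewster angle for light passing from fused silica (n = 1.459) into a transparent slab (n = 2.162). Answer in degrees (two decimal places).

tan θ_B = n₂/n₁ = 2.162/1.459 = 1.4818.
So θ_B = arctan 1.4818 = 55.99°.

θ_B ≈ 55.99°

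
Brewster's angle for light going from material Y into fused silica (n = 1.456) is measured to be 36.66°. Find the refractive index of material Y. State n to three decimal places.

Full polarization of the reflected beam means tan θ_B = n₂/n₁, where n₁ is the incident medium (material Y).
n₁ = n₂ / tan θ_B = 1.456 / tan 36.66° = 1.956.

n ≈ 1.956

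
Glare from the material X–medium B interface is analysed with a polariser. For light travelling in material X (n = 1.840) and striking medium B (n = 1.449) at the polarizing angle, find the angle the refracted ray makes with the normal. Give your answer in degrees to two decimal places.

θ_B = arctan(n₂/n₁) = arctan(1.449/1.840) = 38.22°.
Since θ_B + θ_t = 90° at Brewster incidence, θ_t = 90° − 38.22° = 51.78°.

θ_t ≈ 51.78°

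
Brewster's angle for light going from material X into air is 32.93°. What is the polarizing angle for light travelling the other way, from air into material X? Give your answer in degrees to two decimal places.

tan θ_B' = n₁/n₂ = 1/tan θ_B, so θ_B' = 90° − θ_B.
θ_B' = 90° − 32.93° = 57.07°.

θ_B' ≈ 57.07°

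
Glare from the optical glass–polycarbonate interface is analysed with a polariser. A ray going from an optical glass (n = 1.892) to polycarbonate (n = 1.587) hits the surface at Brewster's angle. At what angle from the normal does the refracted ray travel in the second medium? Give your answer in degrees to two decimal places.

θ_t ≈ 50.01°

tan θ_B = n₂/n₁ = 1.587/1.892 = 0.8388, so θ_B = 39.99°.
At Brewster's angle the reflected and refracted rays are perpendicular, so θ_t = 90° − θ_B = 90° − 39.99° = 50.01°.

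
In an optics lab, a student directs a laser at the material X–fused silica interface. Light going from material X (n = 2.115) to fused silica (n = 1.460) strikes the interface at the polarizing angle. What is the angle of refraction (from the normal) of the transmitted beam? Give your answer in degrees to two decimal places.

First find Brewster's angle: tan θ_B = 1.460/2.115 = 0.6903, giving θ_B = 34.62°.
The refracted ray is perpendicular to the reflected ray, so θ_t = 90° − θ_B = 55.38°.

θ_t ≈ 55.38°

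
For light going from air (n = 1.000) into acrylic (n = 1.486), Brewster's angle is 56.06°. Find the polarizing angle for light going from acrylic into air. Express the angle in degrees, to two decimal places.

θ_B' ≈ 33.94°

Reversing the direction swaps n₁ and n₂, so tan θ_B' = 1/tan θ_B and θ_B' = 90° − θ_B.
Hence θ_B' = 90° − 56.06° = 33.94°.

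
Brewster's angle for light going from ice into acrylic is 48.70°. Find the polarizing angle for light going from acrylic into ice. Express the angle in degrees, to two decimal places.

θ_B' ≈ 41.30°

Reversing the direction swaps n₁ and n₂, so tan θ_B' = 1/tan θ_B and θ_B' = 90° − θ_B.
Hence θ_B' = 90° − 48.70° = 41.30°.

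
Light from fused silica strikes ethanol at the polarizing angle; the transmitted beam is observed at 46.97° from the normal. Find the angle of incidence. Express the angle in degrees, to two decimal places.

At Brewster's angle the reflected and refracted rays are perpendicular, so θ_B + θ_t = 90°.
So θ_B = 90° − θ_t = 90° − 46.97° = 43.03°.

θ_B ≈ 43.03°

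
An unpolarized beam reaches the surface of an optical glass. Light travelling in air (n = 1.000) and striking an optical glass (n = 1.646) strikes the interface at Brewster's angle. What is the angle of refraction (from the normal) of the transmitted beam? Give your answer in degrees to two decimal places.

θ_t ≈ 31.28°

First find Brewster's angle: tan θ_B = 1.646/1.000 = 1.6460, giving θ_B = 58.72°.
Since θ_B + θ_t = 90° at Brewster incidence, θ_t = 90° − 58.72° = 31.28°.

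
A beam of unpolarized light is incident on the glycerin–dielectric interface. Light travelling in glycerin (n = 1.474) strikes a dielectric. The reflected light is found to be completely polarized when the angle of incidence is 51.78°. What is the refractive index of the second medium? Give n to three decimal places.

n ≈ 1.872

Full polarization of the reflected beam means tan θ_B = n₂/n₁, where n₁ is the incident medium (glycerin).
n₂ = n₁ tan θ_B = 1.474 × tan 51.78° = 1.872.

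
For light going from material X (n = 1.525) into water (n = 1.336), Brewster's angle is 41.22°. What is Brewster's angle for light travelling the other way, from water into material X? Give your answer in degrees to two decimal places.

Reversing the direction swaps n₁ and n₂, so tan θ_B' = 1/tan θ_B and θ_B' = 90° − θ_B.
Hence θ_B' = 90° − 41.22° = 48.78°.

θ_B' ≈ 48.78°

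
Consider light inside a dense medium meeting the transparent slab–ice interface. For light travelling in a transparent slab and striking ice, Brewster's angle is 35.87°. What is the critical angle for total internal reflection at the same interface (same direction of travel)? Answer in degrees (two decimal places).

From Brewster, n₂/n₁ = tan θ_B = tan 35.87° = 0.7231.
Then sin θ_c = n₂/n₁ = 0.7231, so θ_c = arcsin 0.7231 = 46.31°.

θ_c ≈ 46.31°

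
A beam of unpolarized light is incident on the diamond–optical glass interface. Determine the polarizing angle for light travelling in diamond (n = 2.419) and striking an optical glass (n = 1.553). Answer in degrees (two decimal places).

Brewster's condition: tan θ_B = n₂/n₁ = 1.553/2.419 = 0.6420.
So θ_B = arctan 0.6420 = 32.70°.

θ_B ≈ 32.70°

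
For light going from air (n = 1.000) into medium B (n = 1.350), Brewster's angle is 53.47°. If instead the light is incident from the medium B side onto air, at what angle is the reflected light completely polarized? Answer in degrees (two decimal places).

The two Brewster angles are complementary: θ_B' = 90° − θ_B = 90° − 53.47° = 36.53°.

θ_B' ≈ 36.53°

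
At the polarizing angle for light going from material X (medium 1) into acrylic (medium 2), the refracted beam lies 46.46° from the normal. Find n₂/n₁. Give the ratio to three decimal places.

θ_B + θ_t = 90°, so θ_B = 90° − 46.46° = 43.54°.
tan θ_B = n₂/n₁, so n₂/n₁ = tan 43.54° = 0.950.

n₂/n₁ ≈ 0.950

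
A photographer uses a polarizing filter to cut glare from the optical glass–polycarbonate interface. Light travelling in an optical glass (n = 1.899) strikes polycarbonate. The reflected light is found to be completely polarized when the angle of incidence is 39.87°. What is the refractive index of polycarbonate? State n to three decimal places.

Full polarization of the reflected beam means tan θ_B = n₂/n₁, where n₁ is the incident medium (an optical glass).
n₂ = n₁ tan θ_B = 1.899 × tan 39.87° = 1.586.

n ≈ 1.586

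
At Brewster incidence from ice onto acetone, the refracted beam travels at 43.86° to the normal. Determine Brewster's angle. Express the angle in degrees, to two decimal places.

θ_B ≈ 46.14°

Since the reflected and refracted rays are at right angles at the polarizing angle, θ_B + θ_t = 90°.
So θ_B = 90° − θ_t = 90° − 43.86° = 46.14°.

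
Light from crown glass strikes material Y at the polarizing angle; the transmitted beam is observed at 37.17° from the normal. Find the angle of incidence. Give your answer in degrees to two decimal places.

Brewster's condition makes the reflected and refracted beams perpendicular: θ_B + θ_t = 90°.
So θ_B = 90° − θ_t = 90° − 37.17° = 52.83°.

θ_B ≈ 52.83°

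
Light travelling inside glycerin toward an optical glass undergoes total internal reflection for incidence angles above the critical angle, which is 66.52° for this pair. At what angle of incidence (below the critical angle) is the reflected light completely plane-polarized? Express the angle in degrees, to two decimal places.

n₂/n₁ = sin θ_c = sin 66.52° = 0.9172.
tan θ_B equals the same ratio, so θ_B = arctan(0.9172) = 42.53°.

θ_B ≈ 42.53°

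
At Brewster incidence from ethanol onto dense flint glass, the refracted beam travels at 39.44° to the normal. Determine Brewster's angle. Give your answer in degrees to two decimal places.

θ_B ≈ 50.56°

At Brewster's angle the reflected and refracted rays are perpendicular, so θ_B + θ_t = 90°.
θ_B = 90° − 39.44° = 50.56°.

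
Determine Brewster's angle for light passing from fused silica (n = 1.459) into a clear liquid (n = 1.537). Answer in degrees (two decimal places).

θ_B ≈ 46.49°

tan θ_B = n₂/n₁ = 1.537/1.459 = 1.0535.
θ_B = arctan(1.0535) = 46.49°.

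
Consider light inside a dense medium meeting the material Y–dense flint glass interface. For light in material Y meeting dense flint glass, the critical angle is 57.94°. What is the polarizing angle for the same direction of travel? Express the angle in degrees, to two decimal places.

θ_B ≈ 40.28°

sin θ_c = n₂/n₁, so n₂/n₁ = sin 57.94° = 0.8475.
Brewster: tan θ_B = n₂/n₁ = 0.8475.
θ_B = arctan(0.8475) = 40.28°.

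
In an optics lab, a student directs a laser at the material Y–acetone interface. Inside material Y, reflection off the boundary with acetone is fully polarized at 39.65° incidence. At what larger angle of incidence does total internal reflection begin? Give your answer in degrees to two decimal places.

θ_c ≈ 55.97°

n₂/n₁ = tan 39.65° = 0.8287; the critical angle satisfies sin θ_c = n₂/n₁.
θ_c = arcsin(0.8287) = 55.97°.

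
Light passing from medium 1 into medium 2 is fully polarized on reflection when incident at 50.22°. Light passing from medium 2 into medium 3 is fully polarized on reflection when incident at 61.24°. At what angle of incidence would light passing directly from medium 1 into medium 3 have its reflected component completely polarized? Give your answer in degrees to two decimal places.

θ_B ≈ 65.44°

n₂/n₁ = tan 50.22° = 1.2011 and n₃/n₂ = tan 61.24° = 1.8220.
Multiplying, n₃/n₁ = 1.2011 × 1.8220 = 2.1884, and θ_B(1→3) = arctan 2.1884 = 65.44°.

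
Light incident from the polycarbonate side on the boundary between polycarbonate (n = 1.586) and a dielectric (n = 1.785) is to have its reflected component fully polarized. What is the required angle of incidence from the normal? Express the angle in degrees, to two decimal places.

Brewster's condition: tan θ_B = n₂/n₁ = 1.785/1.586 = 1.1255.
So θ_B = arctan 1.1255 = 48.38°.

θ_B ≈ 48.38°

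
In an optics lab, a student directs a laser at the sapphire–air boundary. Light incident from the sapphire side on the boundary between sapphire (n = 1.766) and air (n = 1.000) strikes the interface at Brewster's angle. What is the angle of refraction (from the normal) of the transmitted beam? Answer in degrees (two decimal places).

First find Brewster's angle: tan θ_B = 1.000/1.766 = 0.5663, giving θ_B = 29.52°.
Since θ_B + θ_t = 90° at Brewster incidence, θ_t = 90° − 29.52° = 60.48°.

θ_t ≈ 60.48°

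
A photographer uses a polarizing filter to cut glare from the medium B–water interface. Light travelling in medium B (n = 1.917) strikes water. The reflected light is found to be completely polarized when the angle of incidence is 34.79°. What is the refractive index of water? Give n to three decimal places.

n ≈ 1.332

At the polarizing angle, tan θ_B = n₂/n₁ with n₁ on the incident side (medium B) and n₂ on the transmitted side (water).
n₂ = n₁ tan θ_B = 1.917 × tan 34.79° = 1.332.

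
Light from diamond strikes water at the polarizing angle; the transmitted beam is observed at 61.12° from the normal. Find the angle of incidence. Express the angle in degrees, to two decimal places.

θ_B ≈ 28.88°

At Brewster's angle the reflected and refracted rays are perpendicular, so θ_B + θ_t = 90°.
θ_B = 90° − 61.12° = 28.88°.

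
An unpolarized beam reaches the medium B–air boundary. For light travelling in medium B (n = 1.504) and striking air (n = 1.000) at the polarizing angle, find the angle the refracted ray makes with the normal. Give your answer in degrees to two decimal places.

θ_t ≈ 56.38°

First find Brewster's angle: tan θ_B = 1.000/1.504 = 0.6649, giving θ_B = 33.62°.
At Brewster's angle the reflected and refracted rays are perpendicular, so θ_t = 90° − θ_B = 90° − 33.62° = 56.38°.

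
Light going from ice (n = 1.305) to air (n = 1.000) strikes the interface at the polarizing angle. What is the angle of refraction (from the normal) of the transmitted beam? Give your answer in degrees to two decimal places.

θ_t ≈ 52.54°

tan θ_B = n₂/n₁ = 1.000/1.305 = 0.7663, so θ_B = 37.46°.
The refracted ray is perpendicular to the reflected ray, so θ_t = 90° − θ_B = 52.54°.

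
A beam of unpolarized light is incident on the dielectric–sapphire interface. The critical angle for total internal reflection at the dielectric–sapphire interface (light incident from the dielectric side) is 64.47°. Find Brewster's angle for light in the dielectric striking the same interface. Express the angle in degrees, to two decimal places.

θ_B ≈ 42.06°

n₂/n₁ = sin θ_c = sin 64.47° = 0.9024.
tan θ_B equals the same ratio, so θ_B = arctan(0.9024) = 42.06°.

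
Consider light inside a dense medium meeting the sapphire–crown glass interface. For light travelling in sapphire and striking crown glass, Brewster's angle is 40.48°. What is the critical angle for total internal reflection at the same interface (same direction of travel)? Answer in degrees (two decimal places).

From Brewster, n₂/n₁ = tan θ_B = tan 40.48° = 0.8535.
Then sin θ_c = n₂/n₁ = 0.8535, so θ_c = arcsin 0.8535 = 58.59°.

θ_c ≈ 58.59°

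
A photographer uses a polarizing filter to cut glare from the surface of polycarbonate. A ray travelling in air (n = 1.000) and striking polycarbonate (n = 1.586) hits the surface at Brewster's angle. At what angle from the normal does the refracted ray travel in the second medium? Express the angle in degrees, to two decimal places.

θ_t ≈ 32.23°

First find Brewster's angle: tan θ_B = 1.586/1.000 = 1.5860, giving θ_B = 57.77°.
At Brewster's angle the reflected and refracted rays are perpendicular, so θ_t = 90° − θ_B = 90° − 57.77° = 32.23°.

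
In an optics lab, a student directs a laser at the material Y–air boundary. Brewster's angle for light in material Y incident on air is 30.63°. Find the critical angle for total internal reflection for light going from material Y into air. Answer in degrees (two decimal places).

From Brewster, n₂/n₁ = tan θ_B = tan 30.63° = 0.5921.
Then sin θ_c = n₂/n₁ = 0.5921, so θ_c = arcsin 0.5921 = 36.31°.

θ_c ≈ 36.31°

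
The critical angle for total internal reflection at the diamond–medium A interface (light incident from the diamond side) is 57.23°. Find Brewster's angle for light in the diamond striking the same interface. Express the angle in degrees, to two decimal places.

θ_B ≈ 40.06°

At the critical angle sin θ_c = n₂/n₁, giving n₂/n₁ = sin 57.23° = 0.8409.
Then tan θ_B = n₂/n₁ = 0.8409, so θ_B = arctan 0.8409 = 40.06°.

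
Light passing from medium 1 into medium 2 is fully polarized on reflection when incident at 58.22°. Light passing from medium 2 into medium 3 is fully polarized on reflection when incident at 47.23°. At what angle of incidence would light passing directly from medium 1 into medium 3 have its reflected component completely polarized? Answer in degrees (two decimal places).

n₂/n₁ = tan 58.22° = 1.6141 and n₃/n₂ = tan 47.23° = 1.0810.
Multiplying, n₃/n₁ = 1.6141 × 1.0810 = 1.7449, and θ_B(1→3) = arctan 1.7449 = 60.18°.

θ_B ≈ 60.18°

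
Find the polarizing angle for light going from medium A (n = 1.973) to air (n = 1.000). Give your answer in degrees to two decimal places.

At Brewster's angle the reflected and refracted rays are perpendicular, which with Snell's law gives tan θ_B = n₂/n₁.
Brewster's condition: tan θ_B = n₂/n₁ = 1.000/1.973 = 0.5068. Taking the arctangent, θ_B = 26.88°.

θ_B ≈ 26.88°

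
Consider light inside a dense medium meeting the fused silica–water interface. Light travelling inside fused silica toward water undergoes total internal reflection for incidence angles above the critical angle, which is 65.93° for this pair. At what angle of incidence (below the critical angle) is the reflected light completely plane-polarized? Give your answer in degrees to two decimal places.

n₂/n₁ = sin θ_c = sin 65.93° = 0.9130.
tan θ_B equals the same ratio, so θ_B = arctan(0.9130) = 42.40°.

θ_B ≈ 42.40°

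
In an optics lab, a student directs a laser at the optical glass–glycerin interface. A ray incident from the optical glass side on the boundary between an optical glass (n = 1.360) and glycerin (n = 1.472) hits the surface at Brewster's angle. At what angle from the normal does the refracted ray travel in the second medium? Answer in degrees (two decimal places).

θ_t ≈ 42.74°

θ_B = arctan(n₂/n₁) = arctan(1.472/1.360) = 47.26°.
Since θ_B + θ_t = 90° at Brewster incidence, θ_t = 90° − 47.26° = 42.74°.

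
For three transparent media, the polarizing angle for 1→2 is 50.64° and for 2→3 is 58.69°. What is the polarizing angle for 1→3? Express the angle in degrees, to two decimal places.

n₂/n₁ = tan 50.64° = 1.2192 and n₃/n₂ = tan 58.69° = 1.6441.
Multiplying, n₃/n₁ = 1.2192 × 1.6441 = 2.0044, and θ_B(1→3) = arctan 2.0044 = 63.48°.

θ_B ≈ 63.48°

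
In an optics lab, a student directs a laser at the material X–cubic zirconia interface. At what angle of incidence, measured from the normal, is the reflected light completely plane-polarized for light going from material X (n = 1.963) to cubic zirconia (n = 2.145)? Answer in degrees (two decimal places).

Here n₂/n₁ = 2.145/1.963 = 1.0927, and Brewster's law gives tan θ_B = n₂/n₁. Taking the arctangent, θ_B = 47.54°.

θ_B ≈ 47.54°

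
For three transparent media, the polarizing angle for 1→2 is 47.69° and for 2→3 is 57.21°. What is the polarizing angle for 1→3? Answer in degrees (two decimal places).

θ_B ≈ 59.61°

Each Brewster angle gives a ratio: n₂/n₁ = tan 47.69° = 1.0986, n₃/n₂ = tan 57.21° = 1.5523.
Multiplying, n₃/n₁ = 1.0986 × 1.5523 = 1.7053, and θ_B(1→3) = arctan 1.7053 = 59.61°.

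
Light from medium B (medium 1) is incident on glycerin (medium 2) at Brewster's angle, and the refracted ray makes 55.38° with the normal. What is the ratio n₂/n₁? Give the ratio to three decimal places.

n₂/n₁ ≈ 0.690

At Brewster incidence θ_B = 90° − θ_t = 90° − 55.38° = 34.62°.
tan θ_B = n₂/n₁, so n₂/n₁ = tan 34.62° = 0.690.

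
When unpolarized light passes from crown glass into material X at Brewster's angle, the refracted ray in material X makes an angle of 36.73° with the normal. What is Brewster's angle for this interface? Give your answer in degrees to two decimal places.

θ_B ≈ 53.27°

At Brewster's angle the reflected and refracted rays are perpendicular, so θ_B + θ_t = 90°.
So θ_B = 90° − θ_t = 90° − 36.73° = 53.27°.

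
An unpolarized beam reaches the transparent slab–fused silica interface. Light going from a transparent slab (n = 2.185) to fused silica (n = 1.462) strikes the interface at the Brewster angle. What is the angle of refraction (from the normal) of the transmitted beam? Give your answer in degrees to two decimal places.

tan θ_B = n₂/n₁ = 1.462/2.185 = 0.6691, so θ_B = 33.79°.
The refracted ray is perpendicular to the reflected ray, so θ_t = 90° − θ_B = 56.21°.

θ_t ≈ 56.21°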